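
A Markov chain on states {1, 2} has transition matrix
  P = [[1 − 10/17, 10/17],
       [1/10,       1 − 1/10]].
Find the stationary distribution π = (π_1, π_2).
π_1 = 17/117, π_2 = 100/117

Solve πP = π with π_1 + π_2 = 1. From πP = π: π_1 · (1 − 10/17) + π_2 · 1/10 = π_1 ⇒ π_2 · 1/10 = π_1 · 10/17 ⇒ π_2/π_1 = (10/17)/(1/10) = 100/17. Together with π_1 + π_2 = 1:
  π_1 = (1/10)/(10/17 + 1/10) = (1/10)/(117/170) = 17/117,
  π_2 = (10/17)/(10/17 + 1/10) = (10/17)/(117/170) = 100/117.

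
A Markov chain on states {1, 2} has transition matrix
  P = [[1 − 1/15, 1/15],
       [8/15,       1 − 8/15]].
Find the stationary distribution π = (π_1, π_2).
π_1 = 8/9, π_2 = 1/9

Solve πP = π with π_1 + π_2 = 1. From πP = π: π_1 · (1 − 1/15) + π_2 · 8/15 = π_1 ⇒ π_2 · 8/15 = π_1 · 1/15 ⇒ π_2/π_1 = (1/15)/(8/15) = 1/8. Together with π_1 + π_2 = 1:
  π_1 = (8/15)/(1/15 + 8/15) = (8/15)/(3/5) = 8/9,
  π_2 = (1/15)/(1/15 + 8/15) = (1/15)/(3/5) = 1/9.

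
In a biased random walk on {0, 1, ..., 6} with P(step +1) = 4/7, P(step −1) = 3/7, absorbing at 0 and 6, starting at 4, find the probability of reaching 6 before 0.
P(hit 6 before 0) = (1 − (3/4)^4) / (1 − (3/4)^6) = 400/481

Let u_k denote P(reach 6 before 0 | start at k). Boundary: u_0 = 0, u_6 = 1. Recurrence: u_k = 4/7·u_{k+1} + 3/7·u_{k-1} for 1 ≤ k ≤ 5. Try u_k = A + B·r^k with r = q/p = (3/7)/(4/7) = 3/4. Substitution satisfies the recurrence; boundary conditions give:
  u_k = (1 − r^k) / (1 − r^N) = (1 − (3/4)^4) / (1 − (3/4)^6) = 400/481.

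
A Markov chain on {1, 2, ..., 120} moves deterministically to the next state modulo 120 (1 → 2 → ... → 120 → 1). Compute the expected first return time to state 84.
E[T_84 | X_0 = 84] = 120

The chain cycles deterministically, so starting at state 84 it returns in exactly 120 steps. Equivalently, the stationary distribution is uniform π_j = 1/120 for every state j, so by Kac's formula E[T_84] = 1/π_84 = 120.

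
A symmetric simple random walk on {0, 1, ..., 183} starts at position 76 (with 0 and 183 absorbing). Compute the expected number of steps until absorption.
E[τ | X_0 = 76] = 8132

Let v_k = E[τ | X_0 = k]. Boundary: v_0 = v_183 = 0. Recurrence: v_k = 1 + (v_{k-1} + v_{k+1})/2 for 1 ≤ k ≤ 182. The particular solution to v_k − (v_{k-1} + v_{k+1})/2 = 1 is v_k = −k^2. Adding homogeneous solution A + B k and matching boundaries gives v_k = k (183 − k). Substituting k = 76: v_76 = 76 · 107 = 8132.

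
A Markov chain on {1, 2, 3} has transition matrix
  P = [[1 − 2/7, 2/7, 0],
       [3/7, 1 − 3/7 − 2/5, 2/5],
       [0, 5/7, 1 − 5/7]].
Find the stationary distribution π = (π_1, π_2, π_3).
π = (25/51, 50/153, 28/153)

This is a birth-death chain on three states, which satisfies detailed balance: π_1 · P_{12} = π_2 · P_{21} and π_2 · P_{23} = π_3 · P_{32}.
From π_1 · 2/7 = π_2 · 3/7: π_2/π_1 = (2/7)/(3/7) = 2/3.
From π_2 · 2/5 = π_3 · 5/7: π_3/π_2 = (2/5)/(5/7) = 14/25.
Take π_1 proportional to 1; then unnormalized π = (1, 2/3, 28/75). Normalize by dividing by the sum 51/25:
  π = (25/51, 50/153, 28/153).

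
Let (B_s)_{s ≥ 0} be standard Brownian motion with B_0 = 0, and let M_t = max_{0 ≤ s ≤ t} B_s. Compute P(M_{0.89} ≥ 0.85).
P(M_{0.89} ≥ 0.85) = 2·P(B_{0.89} ≥ 0.85) = 2(1 − Φ(0.85/√0.89)) ≈ 0.3676

By the reflection principle for Brownian motion, P(M_t ≥ a) = 2 · P(B_t ≥ a) for a ≥ 0. Since B_t ~ N(0, t), P(B_t ≥ 0.85) = 1 − Φ(0.85/√t) = 1 − Φ(0.85/√0.89) = 1 − Φ(0.9010). So
  P(M_{0.89} ≥ 0.85) = 2(1 − Φ(0.9010)) ≈ 0.3676.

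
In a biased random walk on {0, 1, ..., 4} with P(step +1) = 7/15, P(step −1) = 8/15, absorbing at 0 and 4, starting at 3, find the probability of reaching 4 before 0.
P(hit 4 before 0) = (1 − (8/7)^3) / (1 − (8/7)^4) = 1183/1695

Let u_k denote P(reach 4 before 0 | start at k). Boundary: u_0 = 0, u_4 = 1. Recurrence: u_k = 7/15·u_{k+1} + 8/15·u_{k-1} for 1 ≤ k ≤ 3. Try u_k = A + B·r^k with r = q/p = (8/15)/(7/15) = 8/7. Substitution satisfies the recurrence; boundary conditions give:
  u_k = (1 − r^k) / (1 − r^N) = (1 − (8/7)^3) / (1 − (8/7)^4) = 1183/1695.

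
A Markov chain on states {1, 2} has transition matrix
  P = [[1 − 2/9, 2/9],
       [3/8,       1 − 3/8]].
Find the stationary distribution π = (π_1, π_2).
π_1 = 27/43, π_2 = 16/43

Solve πP = π with π_1 + π_2 = 1. From πP = π: π_1 · (1 − 2/9) + π_2 · 3/8 = π_1 ⇒ π_2 · 3/8 = π_1 · 2/9 ⇒ π_2/π_1 = (2/9)/(3/8) = 16/27. Together with π_1 + π_2 = 1:
  π_1 = (3/8)/(2/9 + 3/8) = (3/8)/(43/72) = 27/43,
  π_2 = (2/9)/(2/9 + 3/8) = (2/9)/(43/72) = 16/43.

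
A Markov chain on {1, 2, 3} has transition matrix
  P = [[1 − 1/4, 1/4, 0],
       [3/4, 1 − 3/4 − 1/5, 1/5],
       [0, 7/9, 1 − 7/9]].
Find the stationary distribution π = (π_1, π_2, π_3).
π = (105/149, 35/149, 9/149)

This is a birth-death chain on three states, which satisfies detailed balance: π_1 · P_{12} = π_2 · P_{21} and π_2 · P_{23} = π_3 · P_{32}.
From π_1 · 1/4 = π_2 · 3/4: π_2/π_1 = (1/4)/(3/4) = 1/3.
From π_2 · 1/5 = π_3 · 7/9: π_3/π_2 = (1/5)/(7/9) = 9/35.
Take π_1 proportional to 1; then unnormalized π = (1, 1/3, 3/35). Normalize by dividing by the sum 149/105:
  π = (105/149, 35/149, 9/149).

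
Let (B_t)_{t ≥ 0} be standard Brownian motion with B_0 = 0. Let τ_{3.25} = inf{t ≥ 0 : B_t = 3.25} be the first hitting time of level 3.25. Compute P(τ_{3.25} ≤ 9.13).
P(τ_{3.25} ≤ 9.13) = 2(1 − Φ(3.25/√9.13)) = 2(1 − Φ(1.0756)) ≈ 0.2821

By the reflection principle for standard BM, P(τ_b ≤ t) = 2 · P(B_t ≥ b). Since B_t ~ N(0, t), P(B_t ≥ 3.25) = 1 − Φ(3.25/√t) = 1 − Φ(3.25/√9.13) = 1 − Φ(1.0756) ≈ 0.14105. Doubling: P(τ_{3.25} ≤ 9.13) ≈ 2 · 0.14105 = 0.28210 ≈ 0.2821.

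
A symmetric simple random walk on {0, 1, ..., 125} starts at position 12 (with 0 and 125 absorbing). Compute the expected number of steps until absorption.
E[τ | X_0 = 12] = 1356

Let v_k = E[τ | X_0 = k]. Boundary: v_0 = v_125 = 0. Recurrence: v_k = 1 + (v_{k-1} + v_{k+1})/2 for 1 ≤ k ≤ 124. The particular solution to v_k − (v_{k-1} + v_{k+1})/2 = 1 is v_k = −k^2. Adding homogeneous solution A + B k and matching boundaries gives v_k = k (125 − k). Substituting k = 12: v_12 = 12 · 113 = 1356.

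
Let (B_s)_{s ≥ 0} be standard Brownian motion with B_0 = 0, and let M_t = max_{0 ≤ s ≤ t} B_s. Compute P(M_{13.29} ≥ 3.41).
P(M_{13.29} ≥ 3.41) = 2·P(B_{13.29} ≥ 3.41) = 2(1 − Φ(3.41/√13.29)) ≈ 0.3496

By the reflection principle for Brownian motion, P(M_t ≥ a) = 2 · P(B_t ≥ a) for a ≥ 0. Since B_t ~ N(0, t), P(B_t ≥ 3.41) = 1 − Φ(3.41/√t) = 1 − Φ(3.41/√13.29) = 1 − Φ(0.9354). So
  P(M_{13.29} ≥ 3.41) = 2(1 − Φ(0.9354)) ≈ 0.3496.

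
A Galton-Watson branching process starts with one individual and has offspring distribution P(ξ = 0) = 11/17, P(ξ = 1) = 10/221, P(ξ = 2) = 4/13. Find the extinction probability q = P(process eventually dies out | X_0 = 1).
q = 1

Mean offspring μ = 0·11/17 + 1·10/221 + 2·4/13 = 146/221 ≤ 1. For μ ≤ 1 with offspring not concentrated at 1, the Galton-Watson process goes extinct almost surely, so q = 1.
(Algebraic check: The pgf is f(s) = 11/17 + 10/221·s + 4/13·s². The extinction probability q is the smallest fixed point of f in [0, 1]. Setting s = f(s):
  4/13·s² + (10/221 − 1)·s + 11/17 = 0
  4/13·s² − (11/17 + 4/13)·s + 11/17 = 0
which factors as (s − 1)·(4/13·s − 11/17) = 0, giving roots s = 1 and s = (11/17)/(4/13) = 143/68. Since 143/68 ≥ 1, the smallest root in [0, 1] is s = 1.)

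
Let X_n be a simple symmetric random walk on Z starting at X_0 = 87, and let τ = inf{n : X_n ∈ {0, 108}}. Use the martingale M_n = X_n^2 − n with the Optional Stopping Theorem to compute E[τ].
E[τ] = 1827

M_n = X_n^2 − n is a martingale (since E[X_{n+1}^2 | F_n] = X_n^2 + 1). By OST (τ has finite mean in a bounded region), E[M_τ] = E[M_0] = X_0^2 − 0 = 87^2 = 7569. Also E[M_τ] = E[X_τ^2] − E[τ]. The walk exits at 0 or 108, with P(hit 108 first) = 87/108, so E[X_τ^2] = 108^2 · 87/108 + 0 = 9396. Thus E[τ] = E[X_τ^2] − E[M_τ] = 9396 − 7569 = 1827 = 87(108 − 87) = 1827.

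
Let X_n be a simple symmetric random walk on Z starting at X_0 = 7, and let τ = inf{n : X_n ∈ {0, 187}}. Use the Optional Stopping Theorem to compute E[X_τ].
E[X_τ] = 7

X_n is a martingale and τ is a bounded-mean stopping time (indeed τ is finite a.s. with bounded expectation since the walk is in a bounded region). By the OST, E[X_τ] = E[X_0] = 7. Equivalently: E[X_τ] = 187 · P(hit 187 first) + 0 · P(hit 0 first) = 187 · (7/187) = 7.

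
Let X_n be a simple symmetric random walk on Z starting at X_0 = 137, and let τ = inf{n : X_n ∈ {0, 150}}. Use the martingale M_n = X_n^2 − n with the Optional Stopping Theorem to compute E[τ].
E[τ] = 1781

M_n = X_n^2 − n is a martingale (since E[X_{n+1}^2 | F_n] = X_n^2 + 1). By OST (τ has finite mean in a bounded region), E[M_τ] = E[M_0] = X_0^2 − 0 = 137^2 = 18769. Also E[M_τ] = E[X_τ^2] − E[τ]. The walk exits at 0 or 150, with P(hit 150 first) = 137/150, so E[X_τ^2] = 150^2 · 137/150 + 0 = 20550. Thus E[τ] = E[X_τ^2] − E[M_τ] = 20550 − 18769 = 1781 = 137(150 − 137) = 1781.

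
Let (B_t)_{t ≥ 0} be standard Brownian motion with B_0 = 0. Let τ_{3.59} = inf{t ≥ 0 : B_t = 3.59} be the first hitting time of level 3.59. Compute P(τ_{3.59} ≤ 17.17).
P(τ_{3.59} ≤ 17.17) = 2(1 − Φ(3.59/√17.17)) = 2(1 − Φ(0.8664)) ≈ 0.3863

By the reflection principle for standard BM, P(τ_b ≤ t) = 2 · P(B_t ≥ b). Since B_t ~ N(0, t), P(B_t ≥ 3.59) = 1 − Φ(3.59/√t) = 1 − Φ(3.59/√17.17) = 1 − Φ(0.8664) ≈ 0.19314. Doubling: P(τ_{3.59} ≤ 17.17) ≈ 2 · 0.19314 = 0.38628 ≈ 0.3863.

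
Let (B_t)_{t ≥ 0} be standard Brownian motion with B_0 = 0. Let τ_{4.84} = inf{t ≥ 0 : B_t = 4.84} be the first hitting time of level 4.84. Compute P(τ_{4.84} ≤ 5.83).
P(τ_{4.84} ≤ 5.83) = 2(1 − Φ(4.84/√5.83)) = 2(1 − Φ(2.0045)) ≈ 0.0450

By the reflection principle for standard BM, P(τ_b ≤ t) = 2 · P(B_t ≥ b). Since B_t ~ N(0, t), P(B_t ≥ 4.84) = 1 − Φ(4.84/√t) = 1 − Φ(4.84/√5.83) = 1 − Φ(2.0045) ≈ 0.02251. Doubling: P(τ_{4.84} ≤ 5.83) ≈ 2 · 0.02251 = 0.04502 ≈ 0.0450.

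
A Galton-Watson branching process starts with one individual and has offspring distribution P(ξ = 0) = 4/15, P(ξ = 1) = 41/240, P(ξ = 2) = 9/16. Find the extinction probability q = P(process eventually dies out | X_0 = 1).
q = 64/135

The pgf is f(s) = 4/15 + 41/240·s + 9/16·s². The extinction probability q is the smallest fixed point of f in [0, 1]. Setting s = f(s):
  9/16·s² + (41/240 − 1)·s + 4/15 = 0
  9/16·s² − (4/15 + 9/16)·s + 4/15 = 0
which factors as (s − 1)·(9/16·s − 4/15) = 0, giving roots s = 1 and s = (4/15)/(9/16) = 64/135.
Mean offspring μ = 41/240 + 2·9/16 = 311/240 > 1 (supercritical), so q < 1. The extinction probability is the smaller root: q = (4/15)/(9/16) = 64/135.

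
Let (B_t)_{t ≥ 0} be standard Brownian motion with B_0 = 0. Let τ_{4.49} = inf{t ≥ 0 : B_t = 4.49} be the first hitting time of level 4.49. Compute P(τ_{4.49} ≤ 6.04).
P(τ_{4.49} ≤ 6.04) = 2(1 − Φ(4.49/√6.04)) = 2(1 − Φ(1.8270)) ≈ 0.0677

By the reflection principle for standard BM, P(τ_b ≤ t) = 2 · P(B_t ≥ b). Since B_t ~ N(0, t), P(B_t ≥ 4.49) = 1 − Φ(4.49/√t) = 1 − Φ(4.49/√6.04) = 1 − Φ(1.8270) ≈ 0.03385. Doubling: P(τ_{4.49} ≤ 6.04) ≈ 2 · 0.03385 = 0.06770 ≈ 0.0677.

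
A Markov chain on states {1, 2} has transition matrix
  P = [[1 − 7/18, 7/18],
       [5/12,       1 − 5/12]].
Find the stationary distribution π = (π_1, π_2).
π_1 = 15/29, π_2 = 14/29

Solve πP = π with π_1 + π_2 = 1. From πP = π: π_1 · (1 − 7/18) + π_2 · 5/12 = π_1 ⇒ π_2 · 5/12 = π_1 · 7/18 ⇒ π_2/π_1 = (7/18)/(5/12) = 14/15. Together with π_1 + π_2 = 1:
  π_1 = (5/12)/(7/18 + 5/12) = (5/12)/(29/36) = 15/29,
  π_2 = (7/18)/(7/18 + 5/12) = (7/18)/(29/36) = 14/29.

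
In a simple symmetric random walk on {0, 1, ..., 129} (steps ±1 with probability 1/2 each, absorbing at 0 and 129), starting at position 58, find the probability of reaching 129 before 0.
P(hit 129 before 0) = 58/129

Let u_k = P(hit 129 before 0 | start at k). Then u_0 = 0, u_129 = 1, and u_k = u_{k-1}/2 + u_{k+1}/2 for 1 ≤ k ≤ 128. This harmonic recurrence is solved by u_k = k/129, giving u_58 = 58/129.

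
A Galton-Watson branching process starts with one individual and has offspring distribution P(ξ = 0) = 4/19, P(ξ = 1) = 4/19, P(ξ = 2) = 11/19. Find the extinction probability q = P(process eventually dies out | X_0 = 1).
q = 4/11

The pgf is f(s) = 4/19 + 4/19·s + 11/19·s². The extinction probability q is the smallest fixed point of f in [0, 1]. Setting s = f(s):
  11/19·s² + (4/19 − 1)·s + 4/19 = 0
  11/19·s² − (4/19 + 11/19)·s + 4/19 = 0
which factors as (s − 1)·(11/19·s − 4/19) = 0, giving roots s = 1 and s = (4/19)/(11/19) = 4/11.
Mean offspring μ = 4/19 + 2·11/19 = 26/19 > 1 (supercritical), so q < 1. The extinction probability is the smaller root: q = (4/19)/(11/19) = 4/11.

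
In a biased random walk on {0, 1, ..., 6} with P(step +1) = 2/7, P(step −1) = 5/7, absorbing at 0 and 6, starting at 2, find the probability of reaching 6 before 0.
P(hit 6 before 0) = (1 − (5/2)^2) / (1 − (5/2)^6) = 16/741

Let u_k denote P(reach 6 before 0 | start at k). Boundary: u_0 = 0, u_6 = 1. Recurrence: u_k = 2/7·u_{k+1} + 5/7·u_{k-1} for 1 ≤ k ≤ 5. Try u_k = A + B·r^k with r = q/p = (5/7)/(2/7) = 5/2. Substitution satisfies the recurrence; boundary conditions give:
  u_k = (1 − r^k) / (1 − r^N) = (1 − (5/2)^2) / (1 − (5/2)^6) = 16/741.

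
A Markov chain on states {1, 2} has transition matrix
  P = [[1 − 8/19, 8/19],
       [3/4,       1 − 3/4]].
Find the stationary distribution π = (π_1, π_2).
π_1 = 57/89, π_2 = 32/89

Solve πP = π with π_1 + π_2 = 1. From πP = π: π_1 · (1 − 8/19) + π_2 · 3/4 = π_1 ⇒ π_2 · 3/4 = π_1 · 8/19 ⇒ π_2/π_1 = (8/19)/(3/4) = 32/57. Together with π_1 + π_2 = 1:
  π_1 = (3/4)/(8/19 + 3/4) = (3/4)/(89/76) = 57/89,
  π_2 = (8/19)/(8/19 + 3/4) = (8/19)/(89/76) = 32/89.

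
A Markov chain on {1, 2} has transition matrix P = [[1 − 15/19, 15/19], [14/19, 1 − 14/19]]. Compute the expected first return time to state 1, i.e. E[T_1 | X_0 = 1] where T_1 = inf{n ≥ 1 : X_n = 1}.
E[T_1 | X_0 = 1] = 1/π_1 = 29/14

For an irreducible recurrent Markov chain with stationary distribution π, E[T_i | X_0 = i] = 1/π_i (Kac's formula). Here π_1 = (14/19)/(15/19 + 14/19) = (14/19)/(29/19) = 14/29, so E[T_1 | X_0 = 1] = 1/π_1 = (15/19 + 14/19)/(14/19) = (29/19)/(14/19) = 29/14.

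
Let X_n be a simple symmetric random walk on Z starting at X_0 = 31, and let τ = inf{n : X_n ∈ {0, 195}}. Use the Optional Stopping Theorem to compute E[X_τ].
E[X_τ] = 31

X_n is a martingale and τ is a bounded-mean stopping time (indeed τ is finite a.s. with bounded expectation since the walk is in a bounded region). By the OST, E[X_τ] = E[X_0] = 31. Equivalently: E[X_τ] = 195 · P(hit 195 first) + 0 · P(hit 0 first) = 195 · (31/195) = 31.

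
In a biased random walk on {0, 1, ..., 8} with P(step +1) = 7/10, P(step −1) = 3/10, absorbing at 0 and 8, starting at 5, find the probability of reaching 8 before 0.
P(hit 8 before 0) = (1 − (3/7)^5) / (1 − (3/7)^8) = 1420363/1439560

Let u_k denote P(reach 8 before 0 | start at k). Boundary: u_0 = 0, u_8 = 1. Recurrence: u_k = 7/10·u_{k+1} + 3/10·u_{k-1} for 1 ≤ k ≤ 7. Try u_k = A + B·r^k with r = q/p = (3/10)/(7/10) = 3/7. Substitution satisfies the recurrence; boundary conditions give:
  u_k = (1 − r^k) / (1 − r^N) = (1 − (3/7)^5) / (1 − (3/7)^8) = 1420363/1439560.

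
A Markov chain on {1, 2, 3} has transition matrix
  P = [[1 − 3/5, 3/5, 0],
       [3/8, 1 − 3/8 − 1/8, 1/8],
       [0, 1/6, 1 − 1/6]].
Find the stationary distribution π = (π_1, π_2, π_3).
π = (5/19, 8/19, 6/19)

This is a birth-death chain on three states, which satisfies detailed balance: π_1 · P_{12} = π_2 · P_{21} and π_2 · P_{23} = π_3 · P_{32}.
From π_1 · 3/5 = π_2 · 3/8: π_2/π_1 = (3/5)/(3/8) = 8/5.
From π_2 · 1/8 = π_3 · 1/6: π_3/π_2 = (1/8)/(1/6) = 3/4.
Take π_1 proportional to 1; then unnormalized π = (1, 8/5, 6/5). Normalize by dividing by the sum 19/5:
  π = (5/19, 8/19, 6/19).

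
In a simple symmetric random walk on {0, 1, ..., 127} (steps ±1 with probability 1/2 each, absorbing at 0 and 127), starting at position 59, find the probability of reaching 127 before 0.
P(hit 127 before 0) = 59/127

Let u_k = P(hit 127 before 0 | start at k). Then u_0 = 0, u_127 = 1, and u_k = u_{k-1}/2 + u_{k+1}/2 for 1 ≤ k ≤ 126. This harmonic recurrence is solved by u_k = k/127, giving u_59 = 59/127.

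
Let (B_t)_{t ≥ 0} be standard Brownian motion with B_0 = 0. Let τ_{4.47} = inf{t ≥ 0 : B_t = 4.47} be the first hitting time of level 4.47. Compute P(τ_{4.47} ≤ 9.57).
P(τ_{4.47} ≤ 9.57) = 2(1 − Φ(4.47/√9.57)) = 2(1 − Φ(1.4449)) ≈ 0.1485

By the reflection principle for standard BM, P(τ_b ≤ t) = 2 · P(B_t ≥ b). Since B_t ~ N(0, t), P(B_t ≥ 4.47) = 1 − Φ(4.47/√t) = 1 − Φ(4.47/√9.57) = 1 − Φ(1.4449) ≈ 0.07424. Doubling: P(τ_{4.47} ≤ 9.57) ≈ 2 · 0.07424 = 0.14848 ≈ 0.1485.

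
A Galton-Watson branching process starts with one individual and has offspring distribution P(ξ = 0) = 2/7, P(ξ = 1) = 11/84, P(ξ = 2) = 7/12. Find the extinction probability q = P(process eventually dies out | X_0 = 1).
q = 24/49

The pgf is f(s) = 2/7 + 11/84·s + 7/12·s². The extinction probability q is the smallest fixed point of f in [0, 1]. Setting s = f(s):
  7/12·s² + (11/84 − 1)·s + 2/7 = 0
  7/12·s² − (2/7 + 7/12)·s + 2/7 = 0
which factors as (s − 1)·(7/12·s − 2/7) = 0, giving roots s = 1 and s = (2/7)/(7/12) = 24/49.
Mean offspring μ = 11/84 + 2·7/12 = 109/84 > 1 (supercritical), so q < 1. The extinction probability is the smaller root: q = (2/7)/(7/12) = 24/49.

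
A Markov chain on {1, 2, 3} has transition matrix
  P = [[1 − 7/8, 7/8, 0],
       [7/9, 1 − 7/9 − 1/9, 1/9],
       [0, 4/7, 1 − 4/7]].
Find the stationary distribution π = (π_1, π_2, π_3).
π = (32/75, 12/25, 7/75)

This is a birth-death chain on three states, which satisfies detailed balance: π_1 · P_{12} = π_2 · P_{21} and π_2 · P_{23} = π_3 · P_{32}.
From π_1 · 7/8 = π_2 · 7/9: π_2/π_1 = (7/8)/(7/9) = 9/8.
From π_2 · 1/9 = π_3 · 4/7: π_3/π_2 = (1/9)/(4/7) = 7/36.
Take π_1 proportional to 1; then unnormalized π = (1, 9/8, 7/32). Normalize by dividing by the sum 75/32:
  π = (32/75, 12/25, 7/75).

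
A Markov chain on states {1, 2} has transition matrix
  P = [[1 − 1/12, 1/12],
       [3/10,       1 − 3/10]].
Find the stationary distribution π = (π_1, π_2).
π_1 = 18/23, π_2 = 5/23

Solve πP = π with π_1 + π_2 = 1. From πP = π: π_1 · (1 − 1/12) + π_2 · 3/10 = π_1 ⇒ π_2 · 3/10 = π_1 · 1/12 ⇒ π_2/π_1 = (1/12)/(3/10) = 5/18. Together with π_1 + π_2 = 1:
  π_1 = (3/10)/(1/12 + 3/10) = (3/10)/(23/60) = 18/23,
  π_2 = (1/12)/(1/12 + 3/10) = (1/12)/(23/60) = 5/23.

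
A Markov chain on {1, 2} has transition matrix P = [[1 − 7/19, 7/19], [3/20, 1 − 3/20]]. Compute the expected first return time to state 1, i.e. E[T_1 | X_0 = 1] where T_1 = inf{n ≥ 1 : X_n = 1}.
E[T_1 | X_0 = 1] = 1/π_1 = 197/57

For an irreducible recurrent Markov chain with stationary distribution π, E[T_i | X_0 = i] = 1/π_i (Kac's formula). Here π_1 = (3/20)/(7/19 + 3/20) = (3/20)/(197/380) = 57/197, so E[T_1 | X_0 = 1] = 1/π_1 = (7/19 + 3/20)/(3/20) = (197/380)/(3/20) = 197/57.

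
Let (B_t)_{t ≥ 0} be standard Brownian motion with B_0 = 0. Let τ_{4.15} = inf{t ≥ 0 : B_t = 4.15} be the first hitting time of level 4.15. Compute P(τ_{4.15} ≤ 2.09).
P(τ_{4.15} ≤ 2.09) = 2(1 − Φ(4.15/√2.09)) = 2(1 − Φ(2.8706)) ≈ 0.0041

By the reflection principle for standard BM, P(τ_b ≤ t) = 2 · P(B_t ≥ b). Since B_t ~ N(0, t), P(B_t ≥ 4.15) = 1 − Φ(4.15/√t) = 1 − Φ(4.15/√2.09) = 1 − Φ(2.8706) ≈ 0.00205. Doubling: P(τ_{4.15} ≤ 2.09) ≈ 2 · 0.00205 = 0.00410 ≈ 0.0041.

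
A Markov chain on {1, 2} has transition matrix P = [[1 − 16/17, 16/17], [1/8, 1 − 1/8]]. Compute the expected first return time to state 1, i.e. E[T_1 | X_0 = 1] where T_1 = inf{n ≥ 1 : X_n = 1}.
E[T_1 | X_0 = 1] = 1/π_1 = 145/17

For an irreducible recurrent Markov chain with stationary distribution π, E[T_i | X_0 = i] = 1/π_i (Kac's formula). Here π_1 = (1/8)/(16/17 + 1/8) = (1/8)/(145/136) = 17/145, so E[T_1 | X_0 = 1] = 1/π_1 = (16/17 + 1/8)/(1/8) = (145/136)/(1/8) = 145/17.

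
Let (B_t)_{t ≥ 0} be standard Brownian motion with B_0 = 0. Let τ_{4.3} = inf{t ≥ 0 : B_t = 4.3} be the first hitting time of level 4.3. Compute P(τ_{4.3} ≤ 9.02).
P(τ_{4.3} ≤ 9.02) = 2(1 − Φ(4.3/√9.02)) = 2(1 − Φ(1.4317)) ≈ 0.1522

By the reflection principle for standard BM, P(τ_b ≤ t) = 2 · P(B_t ≥ b). Since B_t ~ N(0, t), P(B_t ≥ 4.3) = 1 − Φ(4.3/√t) = 1 − Φ(4.3/√9.02) = 1 − Φ(1.4317) ≈ 0.07611. Doubling: P(τ_{4.3} ≤ 9.02) ≈ 2 · 0.07611 = 0.15222 ≈ 0.1522.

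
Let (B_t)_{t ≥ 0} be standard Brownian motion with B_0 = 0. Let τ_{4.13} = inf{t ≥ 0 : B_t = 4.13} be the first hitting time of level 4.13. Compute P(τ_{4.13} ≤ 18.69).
P(τ_{4.13} ≤ 18.69) = 2(1 − Φ(4.13/√18.69)) = 2(1 − Φ(0.9553)) ≈ 0.3394

By the reflection principle for standard BM, P(τ_b ≤ t) = 2 · P(B_t ≥ b). Since B_t ~ N(0, t), P(B_t ≥ 4.13) = 1 − Φ(4.13/√t) = 1 − Φ(4.13/√18.69) = 1 − Φ(0.9553) ≈ 0.16971. Doubling: P(τ_{4.13} ≤ 18.69) ≈ 2 · 0.16971 = 0.33942 ≈ 0.3394.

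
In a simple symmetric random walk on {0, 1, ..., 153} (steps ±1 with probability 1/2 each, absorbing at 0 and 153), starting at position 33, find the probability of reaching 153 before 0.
P(hit 153 before 0) = 33/153 = 11/51

Let u_k = P(hit 153 before 0 | start at k). Then u_0 = 0, u_153 = 1, and u_k = u_{k-1}/2 + u_{k+1}/2 for 1 ≤ k ≤ 152. This harmonic recurrence is solved by u_k = k/153, giving u_33 = 33/153 = 11/51.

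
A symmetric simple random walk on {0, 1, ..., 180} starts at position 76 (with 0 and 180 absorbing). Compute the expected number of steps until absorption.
E[τ | X_0 = 76] = 7904

Let v_k = E[τ | X_0 = k]. Boundary: v_0 = v_180 = 0. Recurrence: v_k = 1 + (v_{k-1} + v_{k+1})/2 for 1 ≤ k ≤ 179. The particular solution to v_k − (v_{k-1} + v_{k+1})/2 = 1 is v_k = −k^2. Adding homogeneous solution A + B k and matching boundaries gives v_k = k (180 − k). Substituting k = 76: v_76 = 76 · 104 = 7904.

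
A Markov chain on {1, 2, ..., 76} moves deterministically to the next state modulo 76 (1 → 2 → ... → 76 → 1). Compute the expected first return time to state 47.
E[T_47 | X_0 = 47] = 76

The chain cycles deterministically, so starting at state 47 it returns in exactly 76 steps. Equivalently, the stationary distribution is uniform π_j = 1/76 for every state j, so by Kac's formula E[T_47] = 1/π_47 = 76.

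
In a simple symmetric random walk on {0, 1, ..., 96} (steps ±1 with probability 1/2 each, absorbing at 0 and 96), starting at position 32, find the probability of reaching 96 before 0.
P(hit 96 before 0) = 32/96 = 1/3

Let u_k = P(hit 96 before 0 | start at k). Then u_0 = 0, u_96 = 1, and u_k = u_{k-1}/2 + u_{k+1}/2 for 1 ≤ k ≤ 95. This harmonic recurrence is solved by u_k = k/96, giving u_32 = 32/96 = 1/3.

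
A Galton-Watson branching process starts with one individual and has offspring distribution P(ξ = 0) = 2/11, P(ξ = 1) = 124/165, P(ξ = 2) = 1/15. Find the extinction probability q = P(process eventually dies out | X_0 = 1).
q = 1

Mean offspring μ = 0·2/11 + 1·124/165 + 2·1/15 = 146/165 ≤ 1. For μ ≤ 1 with offspring not concentrated at 1, the Galton-Watson process goes extinct almost surely, so q = 1.
(Algebraic check: The pgf is f(s) = 2/11 + 124/165·s + 1/15·s². The extinction probability q is the smallest fixed point of f in [0, 1]. Setting s = f(s):
  1/15·s² + (124/165 − 1)·s + 2/11 = 0
  1/15·s² − (2/11 + 1/15)·s + 2/11 = 0
which factors as (s − 1)·(1/15·s − 2/11) = 0, giving roots s = 1 and s = (2/11)/(1/15) = 30/11. Since 30/11 ≥ 1, the smallest root in [0, 1] is s = 1.)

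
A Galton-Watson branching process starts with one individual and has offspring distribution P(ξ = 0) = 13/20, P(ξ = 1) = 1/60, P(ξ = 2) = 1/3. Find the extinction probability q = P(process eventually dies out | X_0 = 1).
q = 1

Mean offspring μ = 0·13/20 + 1·1/60 + 2·1/3 = 41/60 ≤ 1. For μ ≤ 1 with offspring not concentrated at 1, the Galton-Watson process goes extinct almost surely, so q = 1.
(Algebraic check: The pgf is f(s) = 13/20 + 1/60·s + 1/3·s². The extinction probability q is the smallest fixed point of f in [0, 1]. Setting s = f(s):
  1/3·s² + (1/60 − 1)·s + 13/20 = 0
  1/3·s² − (13/20 + 1/3)·s + 13/20 = 0
which factors as (s − 1)·(1/3·s − 13/20) = 0, giving roots s = 1 and s = (13/20)/(1/3) = 39/20. Since 39/20 ≥ 1, the smallest root in [0, 1] is s = 1.)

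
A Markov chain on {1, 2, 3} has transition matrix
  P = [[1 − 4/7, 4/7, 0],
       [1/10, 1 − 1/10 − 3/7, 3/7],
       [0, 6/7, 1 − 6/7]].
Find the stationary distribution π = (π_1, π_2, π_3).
π = (7/67, 40/67, 20/67)

This is a birth-death chain on three states, which satisfies detailed balance: π_1 · P_{12} = π_2 · P_{21} and π_2 · P_{23} = π_3 · P_{32}.
From π_1 · 4/7 = π_2 · 1/10: π_2/π_1 = (4/7)/(1/10) = 40/7.
From π_2 · 3/7 = π_3 · 6/7: π_3/π_2 = (3/7)/(6/7) = 1/2.
Take π_1 proportional to 1; then unnormalized π = (1, 40/7, 20/7). Normalize by dividing by the sum 67/7:
  π = (7/67, 40/67, 20/67).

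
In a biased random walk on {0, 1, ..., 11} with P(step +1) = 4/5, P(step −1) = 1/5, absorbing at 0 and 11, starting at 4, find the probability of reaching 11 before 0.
P(hit 11 before 0) = (1 − (1/4)^4) / (1 − (1/4)^11) = 1392640/1398101

Let u_k denote P(reach 11 before 0 | start at k). Boundary: u_0 = 0, u_11 = 1. Recurrence: u_k = 4/5·u_{k+1} + 1/5·u_{k-1} for 1 ≤ k ≤ 10. Try u_k = A + B·r^k with r = q/p = (1/5)/(4/5) = 1/4. Substitution satisfies the recurrence; boundary conditions give:
  u_k = (1 − r^k) / (1 − r^N) = (1 − (1/4)^4) / (1 − (1/4)^11) = 1392640/1398101.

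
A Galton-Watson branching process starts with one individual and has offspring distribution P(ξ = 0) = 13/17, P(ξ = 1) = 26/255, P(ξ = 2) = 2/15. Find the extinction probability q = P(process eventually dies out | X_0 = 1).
q = 1

Mean offspring μ = 0·13/17 + 1·26/255 + 2·2/15 = 94/255 ≤ 1. For μ ≤ 1 with offspring not concentrated at 1, the Galton-Watson process goes extinct almost surely, so q = 1.
(Algebraic check: The pgf is f(s) = 13/17 + 26/255·s + 2/15·s². The extinction probability q is the smallest fixed point of f in [0, 1]. Setting s = f(s):
  2/15·s² + (26/255 − 1)·s + 13/17 = 0
  2/15·s² − (13/17 + 2/15)·s + 13/17 = 0
which factors as (s − 1)·(2/15·s − 13/17) = 0, giving roots s = 1 and s = (13/17)/(2/15) = 195/34. Since 195/34 ≥ 1, the smallest root in [0, 1] is s = 1.)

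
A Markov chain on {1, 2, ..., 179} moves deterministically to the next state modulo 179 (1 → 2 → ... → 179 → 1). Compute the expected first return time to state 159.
E[T_159 | X_0 = 159] = 179

The chain cycles deterministically, so starting at state 159 it returns in exactly 179 steps. Equivalently, the stationary distribution is uniform π_j = 1/179 for every state j, so by Kac's formula E[T_159] = 1/π_159 = 179.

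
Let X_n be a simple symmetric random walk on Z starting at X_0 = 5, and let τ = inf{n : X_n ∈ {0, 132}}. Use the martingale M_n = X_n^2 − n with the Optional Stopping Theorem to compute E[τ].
E[τ] = 635

M_n = X_n^2 − n is a martingale (since E[X_{n+1}^2 | F_n] = X_n^2 + 1). By OST (τ has finite mean in a bounded region), E[M_τ] = E[M_0] = X_0^2 − 0 = 5^2 = 25. Also E[M_τ] = E[X_τ^2] − E[τ]. The walk exits at 0 or 132, with P(hit 132 first) = 5/132, so E[X_τ^2] = 132^2 · 5/132 + 0 = 660. Thus E[τ] = E[X_τ^2] − E[M_τ] = 660 − 25 = 635 = 5(132 − 5) = 635.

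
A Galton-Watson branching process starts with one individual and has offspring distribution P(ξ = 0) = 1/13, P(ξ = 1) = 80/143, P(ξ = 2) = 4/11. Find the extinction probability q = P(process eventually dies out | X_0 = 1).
q = 11/52

The pgf is f(s) = 1/13 + 80/143·s + 4/11·s². The extinction probability q is the smallest fixed point of f in [0, 1]. Setting s = f(s):
  4/11·s² + (80/143 − 1)·s + 1/13 = 0
  4/11·s² − (1/13 + 4/11)·s + 1/13 = 0
which factors as (s − 1)·(4/11·s − 1/13) = 0, giving roots s = 1 and s = (1/13)/(4/11) = 11/52.
Mean offspring μ = 80/143 + 2·4/11 = 184/143 > 1 (supercritical), so q < 1. The extinction probability is the smaller root: q = (1/13)/(4/11) = 11/52.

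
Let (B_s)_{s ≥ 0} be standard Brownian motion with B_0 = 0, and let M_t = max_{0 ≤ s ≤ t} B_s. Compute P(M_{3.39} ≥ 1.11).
P(M_{3.39} ≥ 1.11) = 2·P(B_{3.39} ≥ 1.11) = 2(1 − Φ(1.11/√3.39)) ≈ 0.5466

By the reflection principle for Brownian motion, P(M_t ≥ a) = 2 · P(B_t ≥ a) for a ≥ 0. Since B_t ~ N(0, t), P(B_t ≥ 1.11) = 1 − Φ(1.11/√t) = 1 − Φ(1.11/√3.39) = 1 − Φ(0.6029). So
  P(M_{3.39} ≥ 1.11) = 2(1 − Φ(0.6029)) ≈ 0.5466.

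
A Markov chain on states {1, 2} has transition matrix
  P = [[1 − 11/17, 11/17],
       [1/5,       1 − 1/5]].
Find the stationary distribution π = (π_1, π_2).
π_1 = 17/72, π_2 = 55/72

Solve πP = π with π_1 + π_2 = 1. From πP = π: π_1 · (1 − 11/17) + π_2 · 1/5 = π_1 ⇒ π_2 · 1/5 = π_1 · 11/17 ⇒ π_2/π_1 = (11/17)/(1/5) = 55/17. Together with π_1 + π_2 = 1:
  π_1 = (1/5)/(11/17 + 1/5) = (1/5)/(72/85) = 17/72,
  π_2 = (11/17)/(11/17 + 1/5) = (11/17)/(72/85) = 55/72.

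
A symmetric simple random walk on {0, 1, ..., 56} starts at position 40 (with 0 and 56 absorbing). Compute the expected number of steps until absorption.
E[τ | X_0 = 40] = 640

Let v_k = E[τ | X_0 = k]. Boundary: v_0 = v_56 = 0. Recurrence: v_k = 1 + (v_{k-1} + v_{k+1})/2 for 1 ≤ k ≤ 55. The particular solution to v_k − (v_{k-1} + v_{k+1})/2 = 1 is v_k = −k^2. Adding homogeneous solution A + B k and matching boundaries gives v_k = k (56 − k). Substituting k = 40: v_40 = 40 · 16 = 640.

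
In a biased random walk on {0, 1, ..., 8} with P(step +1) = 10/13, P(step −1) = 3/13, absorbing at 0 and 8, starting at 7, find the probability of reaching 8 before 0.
P(hit 8 before 0) = (1 − (3/10)^7) / (1 − (3/10)^8) = 14282590/14284777

Let u_k denote P(reach 8 before 0 | start at k). Boundary: u_0 = 0, u_8 = 1. Recurrence: u_k = 10/13·u_{k+1} + 3/13·u_{k-1} for 1 ≤ k ≤ 7. Try u_k = A + B·r^k with r = q/p = (3/13)/(10/13) = 3/10. Substitution satisfies the recurrence; boundary conditions give:
  u_k = (1 − r^k) / (1 − r^N) = (1 − (3/10)^7) / (1 − (3/10)^8) = 14282590/14284777.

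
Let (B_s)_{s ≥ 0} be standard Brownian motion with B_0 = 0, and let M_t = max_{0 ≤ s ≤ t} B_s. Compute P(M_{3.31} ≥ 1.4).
P(M_{3.31} ≥ 1.4) = 2·P(B_{3.31} ≥ 1.4) = 2(1 − Φ(1.4/√3.31)) ≈ 0.4416

By the reflection principle for Brownian motion, P(M_t ≥ a) = 2 · P(B_t ≥ a) for a ≥ 0. Since B_t ~ N(0, t), P(B_t ≥ 1.4) = 1 − Φ(1.4/√t) = 1 − Φ(1.4/√3.31) = 1 − Φ(0.7695). So
  P(M_{3.31} ≥ 1.4) = 2(1 − Φ(0.7695)) ≈ 0.4416.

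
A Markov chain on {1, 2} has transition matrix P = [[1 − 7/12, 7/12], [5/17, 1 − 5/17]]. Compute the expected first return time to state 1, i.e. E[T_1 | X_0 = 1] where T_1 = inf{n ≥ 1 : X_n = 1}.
E[T_1 | X_0 = 1] = 1/π_1 = 179/60

For an irreducible recurrent Markov chain with stationary distribution π, E[T_i | X_0 = i] = 1/π_i (Kac's formula). Here π_1 = (5/17)/(7/12 + 5/17) = (5/17)/(179/204) = 60/179, so E[T_1 | X_0 = 1] = 1/π_1 = (7/12 + 5/17)/(5/17) = (179/204)/(5/17) = 179/60.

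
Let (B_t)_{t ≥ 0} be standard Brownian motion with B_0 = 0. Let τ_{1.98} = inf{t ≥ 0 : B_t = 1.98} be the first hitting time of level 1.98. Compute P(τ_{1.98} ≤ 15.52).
P(τ_{1.98} ≤ 15.52) = 2(1 − Φ(1.98/√15.52)) = 2(1 − Φ(0.5026)) ≈ 0.6152

By the reflection principle for standard BM, P(τ_b ≤ t) = 2 · P(B_t ≥ b). Since B_t ~ N(0, t), P(B_t ≥ 1.98) = 1 − Φ(1.98/√t) = 1 − Φ(1.98/√15.52) = 1 − Φ(0.5026) ≈ 0.30762. Doubling: P(τ_{1.98} ≤ 15.52) ≈ 2 · 0.30762 = 0.61524 ≈ 0.6152.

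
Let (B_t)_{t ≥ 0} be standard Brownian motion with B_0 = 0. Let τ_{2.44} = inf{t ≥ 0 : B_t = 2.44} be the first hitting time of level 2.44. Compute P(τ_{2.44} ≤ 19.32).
P(τ_{2.44} ≤ 19.32) = 2(1 − Φ(2.44/√19.32)) = 2(1 − Φ(0.5551)) ≈ 0.5788

By the reflection principle for standard BM, P(τ_b ≤ t) = 2 · P(B_t ≥ b). Since B_t ~ N(0, t), P(B_t ≥ 2.44) = 1 − Φ(2.44/√t) = 1 − Φ(2.44/√19.32) = 1 − Φ(0.5551) ≈ 0.28941. Doubling: P(τ_{2.44} ≤ 19.32) ≈ 2 · 0.28941 = 0.57882 ≈ 0.5788.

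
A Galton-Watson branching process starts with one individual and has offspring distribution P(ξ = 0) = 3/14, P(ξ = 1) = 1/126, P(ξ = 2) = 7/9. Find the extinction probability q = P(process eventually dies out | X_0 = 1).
q = 27/98

The pgf is f(s) = 3/14 + 1/126·s + 7/9·s². The extinction probability q is the smallest fixed point of f in [0, 1]. Setting s = f(s):
  7/9·s² + (1/126 − 1)·s + 3/14 = 0
  7/9·s² − (3/14 + 7/9)·s + 3/14 = 0
which factors as (s − 1)·(7/9·s − 3/14) = 0, giving roots s = 1 and s = (3/14)/(7/9) = 27/98.
Mean offspring μ = 1/126 + 2·7/9 = 197/126 > 1 (supercritical), so q < 1. The extinction probability is the smaller root: q = (3/14)/(7/9) = 27/98.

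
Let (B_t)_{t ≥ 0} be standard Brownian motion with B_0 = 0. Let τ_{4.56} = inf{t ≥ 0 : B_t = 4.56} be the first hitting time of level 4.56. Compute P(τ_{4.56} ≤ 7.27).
P(τ_{4.56} ≤ 7.27) = 2(1 − Φ(4.56/√7.27)) = 2(1 − Φ(1.6912)) ≈ 0.0908

By the reflection principle for standard BM, P(τ_b ≤ t) = 2 · P(B_t ≥ b). Since B_t ~ N(0, t), P(B_t ≥ 4.56) = 1 − Φ(4.56/√t) = 1 − Φ(4.56/√7.27) = 1 − Φ(1.6912) ≈ 0.04540. Doubling: P(τ_{4.56} ≤ 7.27) ≈ 2 · 0.04540 = 0.09080 ≈ 0.0908.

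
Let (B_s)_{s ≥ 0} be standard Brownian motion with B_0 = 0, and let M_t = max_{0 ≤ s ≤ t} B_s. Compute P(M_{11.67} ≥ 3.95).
P(M_{11.67} ≥ 3.95) = 2·P(B_{11.67} ≥ 3.95) = 2(1 − Φ(3.95/√11.67)) ≈ 0.2476

By the reflection principle for Brownian motion, P(M_t ≥ a) = 2 · P(B_t ≥ a) for a ≥ 0. Since B_t ~ N(0, t), P(B_t ≥ 3.95) = 1 − Φ(3.95/√t) = 1 − Φ(3.95/√11.67) = 1 − Φ(1.1563). So
  P(M_{11.67} ≥ 3.95) = 2(1 − Φ(1.1563)) ≈ 0.2476.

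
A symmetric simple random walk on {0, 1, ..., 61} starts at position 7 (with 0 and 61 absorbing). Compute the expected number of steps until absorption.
E[τ | X_0 = 7] = 378

Let v_k = E[τ | X_0 = k]. Boundary: v_0 = v_61 = 0. Recurrence: v_k = 1 + (v_{k-1} + v_{k+1})/2 for 1 ≤ k ≤ 60. The particular solution to v_k − (v_{k-1} + v_{k+1})/2 = 1 is v_k = −k^2. Adding homogeneous solution A + B k and matching boundaries gives v_k = k (61 − k). Substituting k = 7: v_7 = 7 · 54 = 378.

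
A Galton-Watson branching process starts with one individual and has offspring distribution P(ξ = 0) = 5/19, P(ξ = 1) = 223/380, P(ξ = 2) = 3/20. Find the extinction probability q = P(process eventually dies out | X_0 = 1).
q = 1

Mean offspring μ = 0·5/19 + 1·223/380 + 2·3/20 = 337/380 ≤ 1. For μ ≤ 1 with offspring not concentrated at 1, the Galton-Watson process goes extinct almost surely, so q = 1.
(Algebraic check: The pgf is f(s) = 5/19 + 223/380·s + 3/20·s². The extinction probability q is the smallest fixed point of f in [0, 1]. Setting s = f(s):
  3/20·s² + (223/380 − 1)·s + 5/19 = 0
  3/20·s² − (5/19 + 3/20)·s + 5/19 = 0
which factors as (s − 1)·(3/20·s − 5/19) = 0, giving roots s = 1 and s = (5/19)/(3/20) = 100/57. Since 100/57 ≥ 1, the smallest root in [0, 1] is s = 1.)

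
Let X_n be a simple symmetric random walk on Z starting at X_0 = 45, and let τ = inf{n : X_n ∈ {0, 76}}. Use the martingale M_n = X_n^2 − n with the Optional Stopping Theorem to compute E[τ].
E[τ] = 1395

M_n = X_n^2 − n is a martingale (since E[X_{n+1}^2 | F_n] = X_n^2 + 1). By OST (τ has finite mean in a bounded region), E[M_τ] = E[M_0] = X_0^2 − 0 = 45^2 = 2025. Also E[M_τ] = E[X_τ^2] − E[τ]. The walk exits at 0 or 76, with P(hit 76 first) = 45/76, so E[X_τ^2] = 76^2 · 45/76 + 0 = 3420. Thus E[τ] = E[X_τ^2] − E[M_τ] = 3420 − 2025 = 1395 = 45(76 − 45) = 1395.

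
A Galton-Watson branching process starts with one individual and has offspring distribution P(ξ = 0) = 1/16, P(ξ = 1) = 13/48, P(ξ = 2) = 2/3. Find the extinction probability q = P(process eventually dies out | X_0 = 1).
q = 3/32

The pgf is f(s) = 1/16 + 13/48·s + 2/3·s². The extinction probability q is the smallest fixed point of f in [0, 1]. Setting s = f(s):
  2/3·s² + (13/48 − 1)·s + 1/16 = 0
  2/3·s² − (1/16 + 2/3)·s + 1/16 = 0
which factors as (s − 1)·(2/3·s − 1/16) = 0, giving roots s = 1 and s = (1/16)/(2/3) = 3/32.
Mean offspring μ = 13/48 + 2·2/3 = 77/48 > 1 (supercritical), so q < 1. The extinction probability is the smaller root: q = (1/16)/(2/3) = 3/32.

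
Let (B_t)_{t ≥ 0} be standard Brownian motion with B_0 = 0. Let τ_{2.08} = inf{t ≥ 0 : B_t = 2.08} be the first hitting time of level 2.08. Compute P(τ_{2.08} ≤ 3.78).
P(τ_{2.08} ≤ 3.78) = 2(1 − Φ(2.08/√3.78)) = 2(1 − Φ(1.0698)) ≈ 0.2847

By the reflection principle for standard BM, P(τ_b ≤ t) = 2 · P(B_t ≥ b). Since B_t ~ N(0, t), P(B_t ≥ 2.08) = 1 − Φ(2.08/√t) = 1 − Φ(2.08/√3.78) = 1 − Φ(1.0698) ≈ 0.14235. Doubling: P(τ_{2.08} ≤ 3.78) ≈ 2 · 0.14235 = 0.28470 ≈ 0.2847.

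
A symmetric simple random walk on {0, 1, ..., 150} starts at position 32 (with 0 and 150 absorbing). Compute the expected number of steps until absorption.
E[τ | X_0 = 32] = 3776

Let v_k = E[τ | X_0 = k]. Boundary: v_0 = v_150 = 0. Recurrence: v_k = 1 + (v_{k-1} + v_{k+1})/2 for 1 ≤ k ≤ 149. The particular solution to v_k − (v_{k-1} + v_{k+1})/2 = 1 is v_k = −k^2. Adding homogeneous solution A + B k and matching boundaries gives v_k = k (150 − k). Substituting k = 32: v_32 = 32 · 118 = 3776.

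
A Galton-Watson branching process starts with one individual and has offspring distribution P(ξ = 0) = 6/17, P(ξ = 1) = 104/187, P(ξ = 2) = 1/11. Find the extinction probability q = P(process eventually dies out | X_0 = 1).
q = 1

Mean offspring μ = 0·6/17 + 1·104/187 + 2·1/11 = 138/187 ≤ 1. For μ ≤ 1 with offspring not concentrated at 1, the Galton-Watson process goes extinct almost surely, so q = 1.
(Algebraic check: The pgf is f(s) = 6/17 + 104/187·s + 1/11·s². The extinction probability q is the smallest fixed point of f in [0, 1]. Setting s = f(s):
  1/11·s² + (104/187 − 1)·s + 6/17 = 0
  1/11·s² − (6/17 + 1/11)·s + 6/17 = 0
which factors as (s − 1)·(1/11·s − 6/17) = 0, giving roots s = 1 and s = (6/17)/(1/11) = 66/17. Since 66/17 ≥ 1, the smallest root in [0, 1] is s = 1.)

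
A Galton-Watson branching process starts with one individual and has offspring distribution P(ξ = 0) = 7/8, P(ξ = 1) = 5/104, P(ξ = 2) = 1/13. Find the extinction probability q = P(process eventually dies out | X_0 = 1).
q = 1

Mean offspring μ = 0·7/8 + 1·5/104 + 2·1/13 = 21/104 ≤ 1. For μ ≤ 1 with offspring not concentrated at 1, the Galton-Watson process goes extinct almost surely, so q = 1.
(Algebraic check: The pgf is f(s) = 7/8 + 5/104·s + 1/13·s². The extinction probability q is the smallest fixed point of f in [0, 1]. Setting s = f(s):
  1/13·s² + (5/104 − 1)·s + 7/8 = 0
  1/13·s² − (7/8 + 1/13)·s + 7/8 = 0
which factors as (s − 1)·(1/13·s − 7/8) = 0, giving roots s = 1 and s = (7/8)/(1/13) = 91/8. Since 91/8 ≥ 1, the smallest root in [0, 1] is s = 1.)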